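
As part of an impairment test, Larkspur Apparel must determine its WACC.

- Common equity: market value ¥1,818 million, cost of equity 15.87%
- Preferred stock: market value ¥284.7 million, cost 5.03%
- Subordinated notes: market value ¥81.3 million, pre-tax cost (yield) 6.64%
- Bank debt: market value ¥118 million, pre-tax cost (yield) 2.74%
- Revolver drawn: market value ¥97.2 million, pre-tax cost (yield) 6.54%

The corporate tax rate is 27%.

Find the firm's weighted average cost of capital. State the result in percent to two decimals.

Total capital V = 1818 + 284.7 + 81.3 + 118 + 97.2 = 2399.2.
Equity: weight = 1818/2399.2 = 0.7578; cost = 15.87%.
Preferred: weight = 284.7/2399.2 = 0.1187; cost = 5.03%.
Subordinated notes: weight = 81.3/2399.2 = 0.0339; after-tax cost = 6.64% × (1 − 27%) = 4.8472%.
Bank debt: weight = 118/2399.2 = 0.0492; after-tax cost = 2.74% × (1 − 27%) = 2.0002%.
Revolver drawn: weight = 97.2/2399.2 = 0.0405; after-tax cost = 6.54% × (1 − 27%) = 4.7742%.
WACC = 0.7578 × 15.8700% + 0.1187 × 5.0300% + 0.0339 × 4.8472% + 0.0492 × 2.0002% + 0.0405 × 4.7742% = 13.0785%.

13.08%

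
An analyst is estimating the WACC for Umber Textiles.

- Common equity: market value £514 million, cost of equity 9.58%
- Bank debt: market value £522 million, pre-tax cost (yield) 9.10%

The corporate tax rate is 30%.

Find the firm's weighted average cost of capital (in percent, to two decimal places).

Total capital V = 514 + 522 = 1036.
Equity: weight = 514/1036 = 0.4961; cost = 9.58%.
Bank debt: weight = 522/1036 = 0.5039; after-tax cost = 9.1% × (1 − 30%) = 6.3700%.
WACC = 0.4961 × 9.5800% + 0.5039 × 6.3700% = 7.9626%.

7.96%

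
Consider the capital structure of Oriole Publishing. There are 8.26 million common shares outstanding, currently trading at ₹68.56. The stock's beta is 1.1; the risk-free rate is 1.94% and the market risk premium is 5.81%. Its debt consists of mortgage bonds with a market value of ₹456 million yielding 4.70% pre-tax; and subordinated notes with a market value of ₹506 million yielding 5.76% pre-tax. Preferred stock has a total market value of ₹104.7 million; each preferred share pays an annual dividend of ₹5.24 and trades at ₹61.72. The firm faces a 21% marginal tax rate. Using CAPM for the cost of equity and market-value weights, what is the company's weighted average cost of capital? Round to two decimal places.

Cost of equity via CAPM: Re = 1.94% + 1.1 × 5.81% = 8.3310%.
Cost of preferred: Rp = 5.24 / 61.72 = 8.4900%.
Market value of equity E = 68.56 × 8.26m = 566.3056m.
Total capital V = 566.3056 + 104.7 + 456 + 506 = 1633.0056.
Equity: weight = 566.3056/1633.0056 = 0.3468; cost = 8.331%.
Preferred: weight = 104.7/1633.0056 = 0.0641; cost = 8.49%.
Mortgage bonds: weight = 456/1633.0056 = 0.2792; after-tax cost = 4.7% × (1 − 21%) = 3.7130%.
Subordinated notes: weight = 506/1633.0056 = 0.3099; after-tax cost = 5.76% × (1 − 21%) = 4.5504%.
WACC = 0.3468 × 8.3310% + 0.0641 × 8.4900% + 0.2792 × 3.7130% + 0.3099 × 4.5504% = 5.8802%.

5.88%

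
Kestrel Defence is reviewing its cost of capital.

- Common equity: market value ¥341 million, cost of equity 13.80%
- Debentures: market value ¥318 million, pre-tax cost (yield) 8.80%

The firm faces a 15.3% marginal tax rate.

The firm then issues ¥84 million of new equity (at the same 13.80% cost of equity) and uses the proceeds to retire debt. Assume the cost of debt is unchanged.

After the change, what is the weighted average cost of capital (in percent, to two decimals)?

After the change:
Total capital V = 425 + 234 = 659.
Equity: weight = 425/659 = 0.6449; cost = 13.8%.
Debentures: weight = 234/659 = 0.3551; after-tax cost = 8.8% × (1 − 15.3%) = 7.4536%.
WACC = 0.6449 × 13.8000% + 0.3551 × 7.4536% = 11.5465%.

11.55%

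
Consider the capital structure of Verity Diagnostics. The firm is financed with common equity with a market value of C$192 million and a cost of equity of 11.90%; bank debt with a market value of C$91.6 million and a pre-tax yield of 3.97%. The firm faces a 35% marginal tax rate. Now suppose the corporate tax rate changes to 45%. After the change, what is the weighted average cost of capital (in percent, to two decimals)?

8.76%

After the change:
Total capital V = 192 + 91.6 = 283.6.
Equity: weight = 192/283.6 = 0.6770; cost = 11.9%.
Bank debt: weight = 91.6/283.6 = 0.3230; after-tax cost = 3.97% × (1 − 45%) = 2.1835%.
WACC = 0.6770 × 11.9000% + 0.3230 × 2.1835% = 8.7617%.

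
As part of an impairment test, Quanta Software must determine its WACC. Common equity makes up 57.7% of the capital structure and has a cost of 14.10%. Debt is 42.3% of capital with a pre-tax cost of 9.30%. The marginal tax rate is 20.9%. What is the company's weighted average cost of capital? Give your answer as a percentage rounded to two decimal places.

11.25%

After-tax cost of debt = 9.3% × (1 − 20.9%) = 7.3563%.
WACC = 0.577 × 14.1000% + 0.423 × 7.3563% = 11.2474%.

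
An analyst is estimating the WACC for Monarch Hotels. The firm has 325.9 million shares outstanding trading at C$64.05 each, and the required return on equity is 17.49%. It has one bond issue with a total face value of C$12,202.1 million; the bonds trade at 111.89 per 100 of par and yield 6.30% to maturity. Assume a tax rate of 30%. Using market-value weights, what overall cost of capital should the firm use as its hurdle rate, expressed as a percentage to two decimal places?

12.32%

Market value of equity E = 64.05 × 325.9m = 20873.895m. Market value of debt D = 12202.1m × 111.89/100 = 13652.92969m.
Total capital V = 20873.895 + 13652.92969 = 34526.82469.
Equity: weight = 20873.895/34526.82469 = 0.6046; cost = 17.49%.
Bonds outstanding: weight = 13652.92969/34526.82469 = 0.3954; after-tax cost = 6.3% × (1 − 30%) = 4.4100%.
WACC = 0.6046 × 17.4900% + 0.3954 × 4.4100% = 12.3178%.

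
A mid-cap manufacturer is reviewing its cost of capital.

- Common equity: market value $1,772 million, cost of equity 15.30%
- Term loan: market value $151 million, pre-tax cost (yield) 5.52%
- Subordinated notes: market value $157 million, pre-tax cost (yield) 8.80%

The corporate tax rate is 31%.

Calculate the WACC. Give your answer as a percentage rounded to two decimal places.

Total capital V = 1772 + 151 + 157 = 2080.
Equity: weight = 1772/2080 = 0.8519; cost = 15.3%.
Term loan: weight = 151/2080 = 0.0726; after-tax cost = 5.52% × (1 − 31%) = 3.8088%.
Subordinated notes: weight = 157/2080 = 0.0755; after-tax cost = 8.8% × (1 − 31%) = 6.0720%.
WACC = 0.8519 × 15.3000% + 0.0726 × 3.8088% + 0.0755 × 6.0720% = 13.7692%.

13.77%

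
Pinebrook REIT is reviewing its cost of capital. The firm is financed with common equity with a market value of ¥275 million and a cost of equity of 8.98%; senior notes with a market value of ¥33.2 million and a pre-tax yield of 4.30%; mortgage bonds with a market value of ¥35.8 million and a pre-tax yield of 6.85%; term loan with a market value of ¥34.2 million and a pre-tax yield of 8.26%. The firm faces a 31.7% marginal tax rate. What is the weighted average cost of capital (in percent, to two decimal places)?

Total capital V = 275 + 33.2 + 35.8 + 34.2 = 378.2.
Equity: weight = 275/378.2 = 0.7271; cost = 8.98%.
Senior notes: weight = 33.2/378.2 = 0.0878; after-tax cost = 4.3% × (1 − 31.7%) = 2.9369%.
Mortgage bonds: weight = 35.8/378.2 = 0.0947; after-tax cost = 6.85% × (1 − 31.7%) = 4.6786%.
Term loan: weight = 34.2/378.2 = 0.0904; after-tax cost = 8.26% × (1 − 31.7%) = 5.6416%.
WACC = 0.7271 × 8.9800% + 0.0878 × 2.9369% + 0.0947 × 4.6786% + 0.0904 × 5.6416% = 7.7405%.

7.74%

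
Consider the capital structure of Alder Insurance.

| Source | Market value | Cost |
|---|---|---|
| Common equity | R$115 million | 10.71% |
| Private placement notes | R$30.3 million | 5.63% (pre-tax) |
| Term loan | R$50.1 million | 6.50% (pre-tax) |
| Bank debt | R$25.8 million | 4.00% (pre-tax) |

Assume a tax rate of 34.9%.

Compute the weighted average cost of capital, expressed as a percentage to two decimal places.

7.33%

Total capital V = 115 + 30.3 + 50.1 + 25.8 = 221.2.
Equity: weight = 115/221.2 = 0.5199; cost = 10.71%.
Private placement notes: weight = 30.3/221.2 = 0.1370; after-tax cost = 5.63% × (1 − 34.9%) = 3.6651%.
Term loan: weight = 50.1/221.2 = 0.2265; after-tax cost = 6.5% × (1 − 34.9%) = 4.2315%.
Bank debt: weight = 25.8/221.2 = 0.1166; after-tax cost = 4% × (1 − 34.9%) = 2.6040%.
WACC = 0.5199 × 10.7100% + 0.1370 × 3.6651% + 0.2265 × 4.2315% + 0.1166 × 2.6040% = 7.3322%.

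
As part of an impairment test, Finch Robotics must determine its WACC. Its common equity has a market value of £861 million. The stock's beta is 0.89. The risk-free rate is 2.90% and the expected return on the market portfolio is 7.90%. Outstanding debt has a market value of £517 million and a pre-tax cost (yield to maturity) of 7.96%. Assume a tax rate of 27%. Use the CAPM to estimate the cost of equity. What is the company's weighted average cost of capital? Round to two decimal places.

Market risk premium = 7.9% − 2.9% = 5.0%.
Cost of equity via CAPM: Re = 2.9% + 0.89 × 5.0% = 7.3500%.
Total capital V = 861 + 517 = 1378.
Equity: weight = 861/1378 = 0.6248; cost = 7.35%.
Debt: weight = 517/1378 = 0.3752; after-tax cost = 7.96% × (1 − 27%) = 5.8108%.
WACC = 0.6248 × 7.3500% + 0.3752 × 5.8108% = 6.7725%.

6.77%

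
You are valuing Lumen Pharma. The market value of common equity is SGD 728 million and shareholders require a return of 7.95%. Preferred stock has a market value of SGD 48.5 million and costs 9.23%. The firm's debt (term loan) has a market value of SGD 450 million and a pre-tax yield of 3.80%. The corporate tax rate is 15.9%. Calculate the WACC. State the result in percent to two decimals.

6.26%

Total capital V = 728 + 48.5 + 450 = 1226.5.
Equity: weight = 728/1226.5 = 0.5936; cost = 7.95%.
Preferred: weight = 48.5/1226.5 = 0.0395; cost = 9.23%.
Term loan: weight = 450/1226.5 = 0.3669; after-tax cost = 3.8% × (1 − 15.9%) = 3.1958%.
WACC = 0.5936 × 7.9500% + 0.0395 × 9.2300% + 0.3669 × 3.1958% = 6.2563%.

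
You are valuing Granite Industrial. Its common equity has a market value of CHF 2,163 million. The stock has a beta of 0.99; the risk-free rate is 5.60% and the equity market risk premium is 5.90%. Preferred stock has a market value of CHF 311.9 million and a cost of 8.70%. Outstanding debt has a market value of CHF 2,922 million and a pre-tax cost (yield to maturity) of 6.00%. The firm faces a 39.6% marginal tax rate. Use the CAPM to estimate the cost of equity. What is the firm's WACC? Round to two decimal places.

Cost of equity via CAPM: Re = 5.6% + 0.99 × 5.9% = 11.4410%.
Total capital V = 2163 + 311.9 + 2922 = 5396.9.
Equity: weight = 2163/5396.9 = 0.4008; cost = 11.441%.
Preferred: weight = 311.9/5396.9 = 0.0578; cost = 8.7%.
Debt: weight = 2922/5396.9 = 0.5414; after-tax cost = 6% × (1 − 39.6%) = 3.6240%.
WACC = 0.4008 × 11.4410% + 0.0578 × 8.7000% + 0.5414 × 3.6240% = 7.0503%.

7.05%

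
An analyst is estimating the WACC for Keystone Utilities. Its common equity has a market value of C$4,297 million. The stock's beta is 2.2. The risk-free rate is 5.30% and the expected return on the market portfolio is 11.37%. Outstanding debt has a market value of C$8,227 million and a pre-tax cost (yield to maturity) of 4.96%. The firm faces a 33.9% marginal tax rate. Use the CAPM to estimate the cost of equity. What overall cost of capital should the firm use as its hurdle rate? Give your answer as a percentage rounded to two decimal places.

8.55%

Market risk premium = 11.37% − 5.3% = 6.07%.
Cost of equity via CAPM: Re = 5.3% + 2.2 × 6.07% = 18.6540%.
Total capital V = 4297 + 8227 = 12524.
Equity: weight = 4297/12524 = 0.3431; cost = 18.654%.
Debt: weight = 8227/12524 = 0.6569; after-tax cost = 4.96% × (1 − 33.9%) = 3.2786%.
WACC = 0.3431 × 18.6540% + 0.6569 × 3.2786% = 8.5539%.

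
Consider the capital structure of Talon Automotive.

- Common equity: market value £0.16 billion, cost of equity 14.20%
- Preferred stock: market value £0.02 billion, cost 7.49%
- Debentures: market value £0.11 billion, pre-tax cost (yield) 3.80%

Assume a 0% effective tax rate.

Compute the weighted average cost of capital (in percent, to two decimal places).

9.79%

Total capital V = 0.16 + 0.02 + 0.11 = 0.29.
Equity: weight = 0.16/0.29 = 0.5517; cost = 14.2%.
Preferred: weight = 0.02/0.29 = 0.0690; cost = 7.49%.
Debentures: weight = 0.11/0.29 = 0.3793; after-tax cost = 3.8% × (1 − 0%) = 3.8000%.
WACC = 0.5517 × 14.2000% + 0.0690 × 7.4900% + 0.3793 × 3.8000% = 9.7924%.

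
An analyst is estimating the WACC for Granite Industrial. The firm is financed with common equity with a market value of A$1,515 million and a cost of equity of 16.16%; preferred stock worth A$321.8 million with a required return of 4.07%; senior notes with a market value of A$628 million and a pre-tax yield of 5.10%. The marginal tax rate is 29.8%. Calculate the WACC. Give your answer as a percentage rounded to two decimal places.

11.38%

Total capital V = 1515 + 321.8 + 628 = 2464.8.
Equity: weight = 1515/2464.8 = 0.6147; cost = 16.16%.
Preferred: weight = 321.8/2464.8 = 0.1306; cost = 4.07%.
Senior notes: weight = 628/2464.8 = 0.2548; after-tax cost = 5.1% × (1 − 29.8%) = 3.5802%.
WACC = 0.6147 × 16.1600% + 0.1306 × 4.0700% + 0.2548 × 3.5802% = 11.3764%.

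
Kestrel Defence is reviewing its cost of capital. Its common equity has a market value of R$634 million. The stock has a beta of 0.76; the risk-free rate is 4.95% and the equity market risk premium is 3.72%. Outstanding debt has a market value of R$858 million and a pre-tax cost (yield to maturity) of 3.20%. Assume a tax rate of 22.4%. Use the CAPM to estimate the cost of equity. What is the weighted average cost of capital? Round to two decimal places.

Cost of equity via CAPM: Re = 4.95% + 0.76 × 3.72% = 7.7772%.
Total capital V = 634 + 858 = 1492.
Equity: weight = 634/1492 = 0.4249; cost = 7.7772%.
Debt: weight = 858/1492 = 0.5751; after-tax cost = 3.2% × (1 − 22.4%) = 2.4832%.
WACC = 0.4249 × 7.7772% + 0.5751 × 2.4832% = 4.7328%.

4.73%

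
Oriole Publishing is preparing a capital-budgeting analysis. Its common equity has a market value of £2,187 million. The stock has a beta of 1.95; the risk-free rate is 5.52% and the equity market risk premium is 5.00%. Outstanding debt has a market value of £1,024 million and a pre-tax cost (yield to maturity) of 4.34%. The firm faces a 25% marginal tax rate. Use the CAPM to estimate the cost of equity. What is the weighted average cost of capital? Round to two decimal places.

11.44%

Cost of equity via CAPM: Re = 5.52% + 1.95 × 5.0% = 15.2700%.
Total capital V = 2187 + 1024 = 3211.
Equity: weight = 2187/3211 = 0.6811; cost = 15.27%.
Debt: weight = 1024/3211 = 0.3189; after-tax cost = 4.34% × (1 − 25%) = 3.2550%.
WACC = 0.6811 × 15.2700% + 0.3189 × 3.2550% = 11.4384%.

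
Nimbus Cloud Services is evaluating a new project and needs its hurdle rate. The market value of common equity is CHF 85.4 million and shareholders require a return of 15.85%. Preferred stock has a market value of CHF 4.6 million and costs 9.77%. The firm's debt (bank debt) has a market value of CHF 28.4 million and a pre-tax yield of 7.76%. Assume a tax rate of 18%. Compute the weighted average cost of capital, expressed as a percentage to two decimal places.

13.34%

Total capital V = 85.4 + 4.6 + 28.4 = 118.4.
Equity: weight = 85.4/118.4 = 0.7213; cost = 15.85%.
Preferred: weight = 4.6/118.4 = 0.0389; cost = 9.77%.
Bank debt: weight = 28.4/118.4 = 0.2399; after-tax cost = 7.76% × (1 − 18%) = 6.3632%.
WACC = 0.7213 × 15.8500% + 0.0389 × 9.7700% + 0.2399 × 6.3632% = 13.3382%.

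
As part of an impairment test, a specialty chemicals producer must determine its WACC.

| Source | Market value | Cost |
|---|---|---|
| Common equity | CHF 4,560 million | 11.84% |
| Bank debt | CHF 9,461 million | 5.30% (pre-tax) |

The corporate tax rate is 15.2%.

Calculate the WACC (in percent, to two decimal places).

Total capital V = 4560 + 9461 = 14021.
Equity: weight = 4560/14021 = 0.3252; cost = 11.84%.
Bank debt: weight = 9461/14021 = 0.6748; after-tax cost = 5.3% × (1 − 15.2%) = 4.4944%.
WACC = 0.3252 × 11.8400% + 0.6748 × 4.4944% = 6.8834%.

6.88%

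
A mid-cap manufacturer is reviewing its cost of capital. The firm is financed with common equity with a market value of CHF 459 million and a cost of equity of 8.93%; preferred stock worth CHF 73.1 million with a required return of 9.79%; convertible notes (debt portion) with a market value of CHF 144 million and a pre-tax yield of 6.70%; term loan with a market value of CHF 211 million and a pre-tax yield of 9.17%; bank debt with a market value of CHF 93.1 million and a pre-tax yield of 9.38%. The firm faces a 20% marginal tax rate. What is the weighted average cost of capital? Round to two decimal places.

7.99%

Total capital V = 459 + 73.1 + 144 + 211 + 93.1 = 980.2.
Equity: weight = 459/980.2 = 0.4683; cost = 8.93%.
Preferred: weight = 73.1/980.2 = 0.0746; cost = 9.79%.
Convertible notes (debt portion): weight = 144/980.2 = 0.1469; after-tax cost = 6.7% × (1 − 20%) = 5.3600%.
Term loan: weight = 211/980.2 = 0.2153; after-tax cost = 9.17% × (1 − 20%) = 7.3360%.
Bank debt: weight = 93.1/980.2 = 0.0950; after-tax cost = 9.38% × (1 − 20%) = 7.5040%.
WACC = 0.4683 × 8.9300% + 0.0746 × 9.7900% + 0.1469 × 5.3600% + 0.2153 × 7.3360% + 0.0950 × 7.5040% = 7.9911%.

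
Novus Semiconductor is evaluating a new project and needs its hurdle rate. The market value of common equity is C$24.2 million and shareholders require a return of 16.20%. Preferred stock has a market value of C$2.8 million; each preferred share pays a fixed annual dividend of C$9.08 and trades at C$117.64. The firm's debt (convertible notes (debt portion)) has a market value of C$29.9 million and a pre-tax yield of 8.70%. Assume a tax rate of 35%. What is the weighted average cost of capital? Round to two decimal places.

Cost of preferred: Rp = 9.08 / 117.64 = 7.7185%.
Total capital V = 24.2 + 2.8 + 29.9 = 56.9.
Equity: weight = 24.2/56.9 = 0.4253; cost = 16.2%.
Preferred: weight = 2.8/56.9 = 0.0492; cost = 7.7185%.
Convertible notes (debt portion): weight = 29.9/56.9 = 0.5255; after-tax cost = 8.7% × (1 − 35%) = 5.6550%.
WACC = 0.4253 × 16.2000% + 0.0492 × 7.7185% + 0.5255 × 5.6550% = 10.2414%.

10.24%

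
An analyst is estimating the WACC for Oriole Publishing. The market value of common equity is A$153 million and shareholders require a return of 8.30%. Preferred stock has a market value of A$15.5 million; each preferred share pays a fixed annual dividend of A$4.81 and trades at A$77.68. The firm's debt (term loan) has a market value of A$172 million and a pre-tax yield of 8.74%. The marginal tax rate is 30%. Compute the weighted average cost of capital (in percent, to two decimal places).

Cost of preferred: Rp = 4.81 / 77.68 = 6.1921%.
Total capital V = 153 + 15.5 + 172 = 340.5.
Equity: weight = 153/340.5 = 0.4493; cost = 8.3%.
Preferred: weight = 15.5/340.5 = 0.0455; cost = 6.1921%.
Term loan: weight = 172/340.5 = 0.5051; after-tax cost = 8.74% × (1 − 30%) = 6.1180%.
WACC = 0.4493 × 8.3000% + 0.0455 × 6.1921% + 0.5051 × 6.1180% = 7.1018%.

7.10%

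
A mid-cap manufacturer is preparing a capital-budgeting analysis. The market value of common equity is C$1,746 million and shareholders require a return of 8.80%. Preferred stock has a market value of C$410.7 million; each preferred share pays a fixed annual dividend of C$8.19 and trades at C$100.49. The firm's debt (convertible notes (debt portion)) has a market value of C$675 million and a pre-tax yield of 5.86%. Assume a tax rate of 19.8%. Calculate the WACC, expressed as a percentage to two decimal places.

Cost of preferred: Rp = 8.19 / 100.49 = 8.1501%.
Total capital V = 1746 + 410.7 + 675 = 2831.7.
Equity: weight = 1746/2831.7 = 0.6166; cost = 8.8%.
Preferred: weight = 410.7/2831.7 = 0.1450; cost = 8.1501%.
Convertible notes (debt portion): weight = 675/2831.7 = 0.2384; after-tax cost = 5.86% × (1 − 19.8%) = 4.6997%.
WACC = 0.6166 × 8.8000% + 0.1450 × 8.1501% + 0.2384 × 4.6997% = 7.7283%.

7.73%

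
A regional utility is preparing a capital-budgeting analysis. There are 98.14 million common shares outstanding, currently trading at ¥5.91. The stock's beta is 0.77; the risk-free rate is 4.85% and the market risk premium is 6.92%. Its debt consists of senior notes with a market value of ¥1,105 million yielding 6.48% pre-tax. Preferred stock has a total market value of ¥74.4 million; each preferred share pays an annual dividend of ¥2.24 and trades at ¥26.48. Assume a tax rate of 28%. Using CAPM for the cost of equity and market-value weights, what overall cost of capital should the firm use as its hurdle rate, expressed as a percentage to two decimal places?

Cost of equity via CAPM: Re = 4.85% + 0.77 × 6.92% = 10.1784%.
Cost of preferred: Rp = 2.24 / 26.48 = 8.4592%.
Market value of equity E = 5.91 × 98.14m = 580.0074m.
Total capital V = 580.0074 + 74.4 + 1105 = 1759.4074.
Equity: weight = 580.0074/1759.4074 = 0.3297; cost = 10.1784%.
Preferred: weight = 74.4/1759.4074 = 0.0423; cost = 8.4592%.
Senior notes: weight = 1105/1759.4074 = 0.6281; after-tax cost = 6.48% × (1 − 28%) = 4.6656%.
WACC = 0.3297 × 10.1784% + 0.0423 × 8.4592% + 0.6281 × 4.6656% = 6.6434%.

6.64%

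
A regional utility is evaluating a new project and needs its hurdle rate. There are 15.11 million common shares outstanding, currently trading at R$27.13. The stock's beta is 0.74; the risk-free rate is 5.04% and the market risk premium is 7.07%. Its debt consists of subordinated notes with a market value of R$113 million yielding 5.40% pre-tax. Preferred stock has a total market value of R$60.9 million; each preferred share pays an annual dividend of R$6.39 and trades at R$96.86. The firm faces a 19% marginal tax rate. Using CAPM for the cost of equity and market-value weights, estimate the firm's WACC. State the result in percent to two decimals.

Cost of equity via CAPM: Re = 5.04% + 0.74 × 7.07% = 10.2718%.
Cost of preferred: Rp = 6.39 / 96.86 = 6.5972%.
Market value of equity E = 27.13 × 15.11m = 409.9343m.
Total capital V = 409.9343 + 60.9 + 113 = 583.8343.
Equity: weight = 409.9343/583.8343 = 0.7021; cost = 10.2718%.
Preferred: weight = 60.9/583.8343 = 0.1043; cost = 6.5972%.
Subordinated notes: weight = 113/583.8343 = 0.1935; after-tax cost = 5.4% × (1 − 19%) = 4.3740%.
WACC = 0.7021 × 10.2718% + 0.1043 × 6.5972% + 0.1935 × 4.3740% = 8.7470%.

8.75%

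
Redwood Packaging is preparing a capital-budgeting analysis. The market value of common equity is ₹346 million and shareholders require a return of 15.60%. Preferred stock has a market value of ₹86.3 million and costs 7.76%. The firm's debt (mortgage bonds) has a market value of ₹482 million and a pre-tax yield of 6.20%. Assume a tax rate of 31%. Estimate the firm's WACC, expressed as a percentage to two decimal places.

8.89%

Total capital V = 346 + 86.3 + 482 = 914.3.
Equity: weight = 346/914.3 = 0.3784; cost = 15.6%.
Preferred: weight = 86.3/914.3 = 0.0944; cost = 7.76%.
Mortgage bonds: weight = 482/914.3 = 0.5272; after-tax cost = 6.2% × (1 − 31%) = 4.2780%.
WACC = 0.3784 × 15.6000% + 0.0944 × 7.7600% + 0.5272 × 4.2780% = 8.8913%.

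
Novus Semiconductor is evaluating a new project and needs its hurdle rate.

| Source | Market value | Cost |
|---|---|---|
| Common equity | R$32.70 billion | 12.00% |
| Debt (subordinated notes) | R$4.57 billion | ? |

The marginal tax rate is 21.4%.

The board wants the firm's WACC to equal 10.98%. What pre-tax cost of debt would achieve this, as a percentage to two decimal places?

4.68%

Total capital V = 32.7 + 4.57 = 37.27.
Equity weight = 32.7/37.27 = 0.8774.
Subordinated notes weight = 4.57/37.27 = 0.1226.
Equity contribution = 0.8774 × 12% = 10.5286%.
Remaining for debt = 10.98% − 10.5286% = 0.4514%.
Rd × (1 − 21.4%) × 0.1226 = 0.4514%  ⇒  Rd = 4.6839%.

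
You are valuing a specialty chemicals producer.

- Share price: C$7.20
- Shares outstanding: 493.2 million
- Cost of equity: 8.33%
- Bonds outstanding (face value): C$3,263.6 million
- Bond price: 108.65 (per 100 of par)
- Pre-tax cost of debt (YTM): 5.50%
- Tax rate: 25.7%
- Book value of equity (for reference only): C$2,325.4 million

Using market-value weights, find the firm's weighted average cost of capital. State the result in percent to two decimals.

6.21%

Market value of equity E = 7.2 × 493.2m = 3551.04m. Market value of debt D = 3263.6m × 108.65/100 = 3545.9014m.
Total capital V = 3551.04 + 3545.9014 = 7096.9414.
Equity: weight = 3551.04/7096.9414 = 0.5004; cost = 8.33%.
Bonds outstanding: weight = 3545.9014/7096.9414 = 0.4996; after-tax cost = 5.5% × (1 − 25.7%) = 4.0865%.
WACC = 0.5004 × 8.3300% + 0.4996 × 4.0865% = 6.2098%.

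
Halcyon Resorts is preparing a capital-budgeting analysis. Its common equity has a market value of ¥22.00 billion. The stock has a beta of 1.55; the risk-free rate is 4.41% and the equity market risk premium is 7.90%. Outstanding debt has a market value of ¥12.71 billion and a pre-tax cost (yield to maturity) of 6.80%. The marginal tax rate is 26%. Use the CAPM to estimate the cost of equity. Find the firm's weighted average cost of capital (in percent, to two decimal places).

12.40%

Cost of equity via CAPM: Re = 4.41% + 1.55 × 7.9% = 16.6550%.
Total capital V = 22 + 12.71 = 34.71.
Equity: weight = 22/34.71 = 0.6338; cost = 16.655%.
Debt: weight = 12.71/34.71 = 0.3662; after-tax cost = 6.8% × (1 − 26%) = 5.0320%.
WACC = 0.6338 × 16.6550% + 0.3662 × 5.0320% = 12.3989%.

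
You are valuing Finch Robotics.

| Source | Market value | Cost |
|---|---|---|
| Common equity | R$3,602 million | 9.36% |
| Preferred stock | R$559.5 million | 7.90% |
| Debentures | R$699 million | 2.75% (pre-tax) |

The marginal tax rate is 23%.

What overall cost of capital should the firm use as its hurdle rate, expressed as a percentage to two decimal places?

8.15%

Total capital V = 3602 + 559.5 + 699 = 4860.5.
Equity: weight = 3602/4860.5 = 0.7411; cost = 9.36%.
Preferred: weight = 559.5/4860.5 = 0.1151; cost = 7.9%.
Debentures: weight = 699/4860.5 = 0.1438; after-tax cost = 2.75% × (1 − 23%) = 2.1175%.
WACC = 0.7411 × 9.3600% + 0.1151 × 7.9000% + 0.1438 × 2.1175% = 8.1504%.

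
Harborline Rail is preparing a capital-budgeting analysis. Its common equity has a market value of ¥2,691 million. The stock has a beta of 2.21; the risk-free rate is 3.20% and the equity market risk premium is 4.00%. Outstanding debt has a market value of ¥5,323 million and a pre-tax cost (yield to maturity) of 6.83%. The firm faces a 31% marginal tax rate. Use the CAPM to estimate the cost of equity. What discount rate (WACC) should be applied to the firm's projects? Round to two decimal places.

Cost of equity via CAPM: Re = 3.2% + 2.21 × 4.0% = 12.0400%.
Total capital V = 2691 + 5323 = 8014.
Equity: weight = 2691/8014 = 0.3358; cost = 12.04%.
Debt: weight = 5323/8014 = 0.6642; after-tax cost = 6.83% × (1 − 31%) = 4.7127%.
WACC = 0.3358 × 12.0400% + 0.6642 × 4.7127% = 7.1731%.

7.17%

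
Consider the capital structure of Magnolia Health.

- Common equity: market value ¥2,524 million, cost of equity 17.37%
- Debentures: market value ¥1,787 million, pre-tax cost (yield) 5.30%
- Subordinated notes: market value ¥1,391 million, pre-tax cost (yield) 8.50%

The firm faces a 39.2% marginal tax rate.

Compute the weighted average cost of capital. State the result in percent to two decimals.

9.96%

Total capital V = 2524 + 1787 + 1391 = 5702.
Equity: weight = 2524/5702 = 0.4427; cost = 17.37%.
Debentures: weight = 1787/5702 = 0.3134; after-tax cost = 5.3% × (1 − 39.2%) = 3.2224%.
Subordinated notes: weight = 1391/5702 = 0.2439; after-tax cost = 8.5% × (1 − 39.2%) = 5.1680%.
WACC = 0.4427 × 17.3700% + 0.3134 × 3.2224% + 0.2439 × 5.1680% = 9.9595%.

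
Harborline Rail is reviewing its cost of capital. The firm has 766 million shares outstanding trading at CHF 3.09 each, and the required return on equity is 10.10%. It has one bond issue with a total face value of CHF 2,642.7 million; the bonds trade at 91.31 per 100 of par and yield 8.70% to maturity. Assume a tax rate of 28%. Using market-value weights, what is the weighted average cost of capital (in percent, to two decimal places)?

Market value of equity E = 3.09 × 766m = 2366.94m. Market value of debt D = 2642.7m × 91.31/100 = 2413.04937m.
Total capital V = 2366.94 + 2413.04937 = 4779.98937.
Equity: weight = 2366.94/4779.98937 = 0.4952; cost = 10.1%.
Bonds outstanding: weight = 2413.04937/4779.98937 = 0.5048; after-tax cost = 8.7% × (1 − 28%) = 6.2640%.
WACC = 0.4952 × 10.1000% + 0.5048 × 6.2640% = 8.1635%.

8.16%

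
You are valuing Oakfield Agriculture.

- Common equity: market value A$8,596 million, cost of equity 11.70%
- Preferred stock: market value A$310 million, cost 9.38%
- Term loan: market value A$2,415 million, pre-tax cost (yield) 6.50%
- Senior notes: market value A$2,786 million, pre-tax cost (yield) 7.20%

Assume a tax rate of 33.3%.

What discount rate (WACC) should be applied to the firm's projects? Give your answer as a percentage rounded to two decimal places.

9.03%

Total capital V = 8596 + 310 + 2415 + 2786 = 14107.
Equity: weight = 8596/14107 = 0.6093; cost = 11.7%.
Preferred: weight = 310/14107 = 0.0220; cost = 9.38%.
Term loan: weight = 2415/14107 = 0.1712; after-tax cost = 6.5% × (1 − 33.3%) = 4.3355%.
Senior notes: weight = 2786/14107 = 0.1975; after-tax cost = 7.2% × (1 − 33.3%) = 4.8024%.
WACC = 0.6093 × 11.7000% + 0.0220 × 9.3800% + 0.1712 × 4.3355% + 0.1975 × 4.8024% = 9.0261%.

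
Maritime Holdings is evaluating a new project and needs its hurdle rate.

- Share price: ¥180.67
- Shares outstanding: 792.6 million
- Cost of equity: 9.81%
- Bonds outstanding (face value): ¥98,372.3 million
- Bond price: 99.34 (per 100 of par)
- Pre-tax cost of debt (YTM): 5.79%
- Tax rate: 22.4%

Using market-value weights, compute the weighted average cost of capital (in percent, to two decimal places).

Market value of equity E = 180.67 × 792.6m = 143199.042m. Market value of debt D = 98372.3m × 99.34/100 = 97723.04282m.
Total capital V = 143199.042 + 97723.04282 = 240922.08482.
Equity: weight = 143199.042/240922.08482 = 0.5944; cost = 9.81%.
Bonds outstanding: weight = 97723.04282/240922.08482 = 0.4056; after-tax cost = 5.79% × (1 − 22.4%) = 4.4930%.
WACC = 0.5944 × 9.8100% + 0.4056 × 4.4930% = 7.6533%.

7.65%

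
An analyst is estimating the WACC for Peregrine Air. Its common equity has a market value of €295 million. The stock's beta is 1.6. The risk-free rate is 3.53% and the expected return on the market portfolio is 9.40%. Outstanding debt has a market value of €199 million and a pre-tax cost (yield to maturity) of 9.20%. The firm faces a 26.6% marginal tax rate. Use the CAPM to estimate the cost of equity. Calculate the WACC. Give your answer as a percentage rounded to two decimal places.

Market risk premium = 9.4% − 3.53% = 5.87%.
Cost of equity via CAPM: Re = 3.53% + 1.6 × 5.87% = 12.9220%.
Total capital V = 295 + 199 = 494.
Equity: weight = 295/494 = 0.5972; cost = 12.922%.
Debt: weight = 199/494 = 0.4028; after-tax cost = 9.2% × (1 − 26.6%) = 6.7528%.
WACC = 0.5972 × 12.9220% + 0.4028 × 6.7528% = 10.4368%.

10.44%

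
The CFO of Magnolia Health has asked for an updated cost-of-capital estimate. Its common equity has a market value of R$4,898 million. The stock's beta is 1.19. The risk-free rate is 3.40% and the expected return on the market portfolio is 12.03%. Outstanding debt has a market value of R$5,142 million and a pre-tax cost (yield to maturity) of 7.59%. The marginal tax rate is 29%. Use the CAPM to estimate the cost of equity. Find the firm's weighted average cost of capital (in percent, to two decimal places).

Market risk premium = 12.03% − 3.4% = 8.63%.
Cost of equity via CAPM: Re = 3.4% + 1.19 × 8.63% = 13.6697%.
Total capital V = 4898 + 5142 = 10040.
Equity: weight = 4898/10040 = 0.4878; cost = 13.6697%.
Debt: weight = 5142/10040 = 0.5122; after-tax cost = 7.59% × (1 − 29%) = 5.3889%.
WACC = 0.4878 × 13.6697% + 0.5122 × 5.3889% = 9.4287%.

9.43%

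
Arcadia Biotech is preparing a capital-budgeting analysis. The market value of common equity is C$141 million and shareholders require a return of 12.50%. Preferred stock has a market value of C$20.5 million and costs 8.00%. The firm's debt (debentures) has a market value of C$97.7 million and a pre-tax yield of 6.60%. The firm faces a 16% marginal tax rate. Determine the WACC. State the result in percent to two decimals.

Total capital V = 141 + 20.5 + 97.7 = 259.2.
Equity: weight = 141/259.2 = 0.5440; cost = 12.5%.
Preferred: weight = 20.5/259.2 = 0.0791; cost = 8%.
Debentures: weight = 97.7/259.2 = 0.3769; after-tax cost = 6.6% × (1 − 16%) = 5.5440%.
WACC = 0.5440 × 12.5000% + 0.0791 × 8.0000% + 0.3769 × 5.5440% = 9.5222%.

9.52%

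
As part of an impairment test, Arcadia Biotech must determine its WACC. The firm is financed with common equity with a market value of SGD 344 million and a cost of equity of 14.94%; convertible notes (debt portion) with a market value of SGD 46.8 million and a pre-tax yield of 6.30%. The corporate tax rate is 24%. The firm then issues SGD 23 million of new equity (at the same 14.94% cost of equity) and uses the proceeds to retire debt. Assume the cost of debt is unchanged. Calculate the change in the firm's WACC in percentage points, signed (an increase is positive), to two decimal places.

+0.60 pp

Current WACC:
Total capital V = 344 + 46.8 = 390.8.
Equity: weight = 344/390.8 = 0.8802; cost = 14.94%.
Convertible notes (debt portion): weight = 46.8/390.8 = 0.1198; after-tax cost = 6.3% × (1 − 24%) = 4.7880%.
WACC = 0.8802 × 14.9400% + 0.1198 × 4.7880% = 13.7243%.
After the change:
Total capital V = 367 + 23.8 = 390.8.
Equity: weight = 367/390.8 = 0.9391; cost = 14.94%.
Convertible notes (debt portion): weight = 23.8/390.8 = 0.0609; after-tax cost = 6.3% × (1 − 24%) = 4.7880%.
WACC = 0.9391 × 14.9400% + 0.0609 × 4.7880% = 14.3217%.
Change in WACC = 14.3217% − 13.7243% = 0.5975 pp.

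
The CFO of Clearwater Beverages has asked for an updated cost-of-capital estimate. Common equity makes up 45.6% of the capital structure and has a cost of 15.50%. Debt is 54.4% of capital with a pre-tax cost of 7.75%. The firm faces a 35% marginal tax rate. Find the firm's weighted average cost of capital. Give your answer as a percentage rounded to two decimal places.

9.81%

After-tax cost of debt = 7.75% × (1 − 35%) = 5.0375%.
WACC = 0.456 × 15.5000% + 0.544 × 5.0375% = 9.8084%.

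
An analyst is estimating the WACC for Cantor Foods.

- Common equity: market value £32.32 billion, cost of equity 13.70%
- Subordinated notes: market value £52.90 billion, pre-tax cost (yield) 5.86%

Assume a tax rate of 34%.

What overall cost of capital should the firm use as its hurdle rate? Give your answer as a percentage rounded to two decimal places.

Total capital V = 32.32 + 52.9 = 85.22.
Equity: weight = 32.32/85.22 = 0.3793; cost = 13.7%.
Subordinated notes: weight = 52.9/85.22 = 0.6207; after-tax cost = 5.86% × (1 − 34%) = 3.8676%.
WACC = 0.3793 × 13.7000% + 0.6207 × 3.8676% = 7.5966%.

7.60%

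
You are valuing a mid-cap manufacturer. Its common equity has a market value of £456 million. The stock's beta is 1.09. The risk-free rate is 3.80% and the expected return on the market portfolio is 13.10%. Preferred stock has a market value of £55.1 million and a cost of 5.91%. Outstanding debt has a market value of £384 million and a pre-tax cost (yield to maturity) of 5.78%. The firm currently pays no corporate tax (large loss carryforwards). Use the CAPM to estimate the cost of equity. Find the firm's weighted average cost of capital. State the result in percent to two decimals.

9.94%

Market risk premium = 13.1% − 3.8% = 9.3%.
Cost of equity via CAPM: Re = 3.8% + 1.09 × 9.3% = 13.9370%.
Total capital V = 456 + 55.1 + 384 = 895.1.
Equity: weight = 456/895.1 = 0.5094; cost = 13.937%.
Preferred: weight = 55.1/895.1 = 0.0616; cost = 5.91%.
Debt: weight = 384/895.1 = 0.4290; after-tax cost = 5.78% × (1 − 0%) = 5.7800%.
WACC = 0.5094 × 13.9370% + 0.0616 × 5.9100% + 0.4290 × 5.7800% = 9.9435%.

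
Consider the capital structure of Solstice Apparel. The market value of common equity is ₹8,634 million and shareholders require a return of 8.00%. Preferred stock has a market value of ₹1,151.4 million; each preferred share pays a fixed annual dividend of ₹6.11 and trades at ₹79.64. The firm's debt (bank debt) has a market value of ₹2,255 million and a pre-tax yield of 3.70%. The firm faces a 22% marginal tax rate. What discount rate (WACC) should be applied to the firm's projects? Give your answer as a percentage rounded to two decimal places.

7.01%

Cost of preferred: Rp = 6.11 / 79.64 = 7.6720%.
Total capital V = 8634 + 1151.4 + 2255 = 12040.4.
Equity: weight = 8634/12040.4 = 0.7171; cost = 8%.
Preferred: weight = 1151.4/12040.4 = 0.0956; cost = 7.672%.
Bank debt: weight = 2255/12040.4 = 0.1873; after-tax cost = 3.7% × (1 − 22%) = 2.8860%.
WACC = 0.7171 × 8.0000% + 0.0956 × 7.6720% + 0.1873 × 2.8860% = 7.0109%.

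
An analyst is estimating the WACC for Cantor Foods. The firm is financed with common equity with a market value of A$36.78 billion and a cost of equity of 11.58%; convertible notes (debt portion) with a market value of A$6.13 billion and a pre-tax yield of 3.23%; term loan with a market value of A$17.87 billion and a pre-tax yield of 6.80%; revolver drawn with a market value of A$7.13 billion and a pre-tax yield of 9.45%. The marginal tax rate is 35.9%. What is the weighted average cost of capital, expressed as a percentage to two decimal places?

Total capital V = 36.78 + 6.13 + 17.87 + 7.13 = 67.91.
Equity: weight = 36.78/67.91 = 0.5416; cost = 11.58%.
Convertible notes (debt portion): weight = 6.13/67.91 = 0.0903; after-tax cost = 3.23% × (1 − 35.9%) = 2.0704%.
Term loan: weight = 17.87/67.91 = 0.2631; after-tax cost = 6.8% × (1 − 35.9%) = 4.3588%.
Revolver drawn: weight = 7.13/67.91 = 0.1050; after-tax cost = 9.45% × (1 − 35.9%) = 6.0574%.
WACC = 0.5416 × 11.5800% + 0.0903 × 2.0704% + 0.2631 × 4.3588% + 0.1050 × 6.0574% = 8.2416%.

8.24%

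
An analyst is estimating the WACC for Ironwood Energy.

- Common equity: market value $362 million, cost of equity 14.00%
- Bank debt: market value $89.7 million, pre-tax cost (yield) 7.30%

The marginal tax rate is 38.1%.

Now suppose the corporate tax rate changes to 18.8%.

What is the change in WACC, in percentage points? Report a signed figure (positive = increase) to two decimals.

Current WACC:
Total capital V = 362 + 89.7 = 451.7.
Equity: weight = 362/451.7 = 0.8014; cost = 14%.
Bank debt: weight = 89.7/451.7 = 0.1986; after-tax cost = 7.3% × (1 − 38.1%) = 4.5187%.
WACC = 0.8014 × 14.0000% + 0.1986 × 4.5187% = 12.1172%.
After the change:
Total capital V = 362 + 89.7 = 451.7.
Equity: weight = 362/451.7 = 0.8014; cost = 14%.
Bank debt: weight = 89.7/451.7 = 0.1986; after-tax cost = 7.3% × (1 − 18.8%) = 5.9276%.
WACC = 0.8014 × 14.0000% + 0.1986 × 5.9276% = 12.3970%.
Change in WACC = 12.3970% − 12.1172% = 0.2798 pp.

+0.28 pp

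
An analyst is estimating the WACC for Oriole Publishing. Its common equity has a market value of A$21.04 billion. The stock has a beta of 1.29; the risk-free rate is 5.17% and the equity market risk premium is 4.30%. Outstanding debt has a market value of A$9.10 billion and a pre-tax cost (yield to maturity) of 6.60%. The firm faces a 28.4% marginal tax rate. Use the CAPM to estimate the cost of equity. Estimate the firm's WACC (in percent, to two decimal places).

8.91%

Cost of equity via CAPM: Re = 5.17% + 1.29 × 4.3% = 10.7170%.
Total capital V = 21.04 + 9.1 = 30.14.
Equity: weight = 21.04/30.14 = 0.6981; cost = 10.717%.
Debt: weight = 9.1/30.14 = 0.3019; after-tax cost = 6.6% × (1 − 28.4%) = 4.7256%.
WACC = 0.6981 × 10.7170% + 0.3019 × 4.7256% = 8.9081%.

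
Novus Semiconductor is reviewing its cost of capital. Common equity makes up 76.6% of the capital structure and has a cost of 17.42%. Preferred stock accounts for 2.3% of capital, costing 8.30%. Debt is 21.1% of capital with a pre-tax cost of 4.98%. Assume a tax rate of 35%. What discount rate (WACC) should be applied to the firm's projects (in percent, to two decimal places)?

After-tax cost of debt = 4.98% × (1 − 35%) = 3.2370%.
WACC = 0.766 × 17.4200% + 0.023 × 8.3000% + 0.211 × 3.2370% = 14.2176%.

14.22%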